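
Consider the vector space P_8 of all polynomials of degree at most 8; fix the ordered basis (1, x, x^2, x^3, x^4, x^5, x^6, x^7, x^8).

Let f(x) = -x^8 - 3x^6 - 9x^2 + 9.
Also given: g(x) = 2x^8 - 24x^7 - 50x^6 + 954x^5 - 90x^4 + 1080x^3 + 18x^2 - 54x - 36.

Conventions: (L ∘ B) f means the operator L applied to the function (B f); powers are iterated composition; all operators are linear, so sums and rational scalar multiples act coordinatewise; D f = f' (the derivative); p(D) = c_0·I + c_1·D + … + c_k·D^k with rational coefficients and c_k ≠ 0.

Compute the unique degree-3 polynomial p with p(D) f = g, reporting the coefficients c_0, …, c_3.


c_0 = -2, c_1 = 3, c_2 = 1, c_3 = -3

D^0 f = -x^8 - 3x^6 - 9x^2 + 9
D^1 f = -8x^7 - 18x^5 - 18x
D^2 f = -56x^6 - 90x^4 - 18
D^3 f = -336x^5 - 360x^3
matching coefficients of g against c_0 f + c_1 Df + … from the top degree down determines the c_i
solution: c_0 = -2, c_1 = 3, c_2 = 1, c_3 = -3


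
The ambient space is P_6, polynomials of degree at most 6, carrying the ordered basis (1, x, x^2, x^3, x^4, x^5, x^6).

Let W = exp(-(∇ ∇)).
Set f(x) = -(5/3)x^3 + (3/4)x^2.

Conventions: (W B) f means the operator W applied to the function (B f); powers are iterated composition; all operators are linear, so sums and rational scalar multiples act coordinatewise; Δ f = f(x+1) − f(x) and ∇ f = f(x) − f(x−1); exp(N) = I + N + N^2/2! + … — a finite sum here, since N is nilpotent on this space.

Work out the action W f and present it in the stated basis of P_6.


the image equals g(x) = -(5/3)x^3 + (3/4)x^2 + 10x - 23/2

order-1 term: 10x - 23/2
the series for exp(-(∇ ∇)) f terminates at order 1
exp(-(∇ ∇)) f = -(5/3)x^3 + (3/4)x^2 + 10x - 23/2


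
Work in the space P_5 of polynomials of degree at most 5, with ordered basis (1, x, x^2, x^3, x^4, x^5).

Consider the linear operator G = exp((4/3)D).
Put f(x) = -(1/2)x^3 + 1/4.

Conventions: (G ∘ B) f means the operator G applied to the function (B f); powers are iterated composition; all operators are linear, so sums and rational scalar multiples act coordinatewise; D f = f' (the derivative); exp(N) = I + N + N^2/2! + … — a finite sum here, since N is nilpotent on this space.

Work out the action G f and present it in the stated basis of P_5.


g(x) = -(1/2)x^3 - 2x^2 - (8/3)x - 101/108

order-1 term: -2x^2
order-2 term: -(8/3)x
order-3 term: -32/27
the series for exp((4/3)D) f terminates at order 3
exp((4/3)D) f = -(1/2)x^3 - 2x^2 - (8/3)x - 101/108


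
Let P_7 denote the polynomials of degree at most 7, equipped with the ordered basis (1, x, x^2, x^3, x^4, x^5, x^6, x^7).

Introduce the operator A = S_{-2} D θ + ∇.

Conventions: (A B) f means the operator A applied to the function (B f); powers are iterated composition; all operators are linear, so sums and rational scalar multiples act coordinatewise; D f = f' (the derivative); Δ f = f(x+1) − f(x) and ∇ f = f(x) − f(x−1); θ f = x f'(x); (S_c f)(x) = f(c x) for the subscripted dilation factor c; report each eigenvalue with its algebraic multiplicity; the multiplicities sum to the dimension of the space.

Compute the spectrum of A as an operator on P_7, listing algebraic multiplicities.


image of 1: 0
image of x: 2
image of x^2: -6x - 1
image of x^3: 39x^2 - 3x + 1
image of x^4: -124x^3 - 6x^2 + 4x - 1
image of x^5: 405x^4 - 10x^3 + 10x^2 - 5x + 1
image of x^6: -1146x^5 - 15x^4 + 20x^3 - 15x^2 + 6x - 1
image of x^7: 3143x^6 - 21x^5 + 35x^4 - 35x^3 + 21x^2 - 7x + 1
the matrix is upper triangular; its diagonal is (0, 0, 0, 0, 0, 0, 0, 0)
for a triangular matrix the eigenvalues are the diagonal entries, with algebraic multiplicity their repetition count

λ = 0 (multiplicity 8)


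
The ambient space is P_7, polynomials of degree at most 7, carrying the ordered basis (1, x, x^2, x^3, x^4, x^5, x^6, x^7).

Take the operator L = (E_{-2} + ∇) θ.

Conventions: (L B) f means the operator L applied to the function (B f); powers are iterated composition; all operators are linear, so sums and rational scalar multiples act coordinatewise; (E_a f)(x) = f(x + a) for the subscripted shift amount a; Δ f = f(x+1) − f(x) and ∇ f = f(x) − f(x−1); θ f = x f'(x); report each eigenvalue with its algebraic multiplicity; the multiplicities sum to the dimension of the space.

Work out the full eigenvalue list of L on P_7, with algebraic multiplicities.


image of 1: 0
image of x: x - 1
image of x^2: 2x^2 - 4x + 6
image of x^3: 3x^3 - 9x^2 + 27x - 21
image of x^4: 4x^4 - 16x^3 + 72x^2 - 112x + 60
image of x^5: 5x^5 - 25x^4 + 150x^3 - 350x^2 + 375x - 155
image of x^6: 6x^6 - 36x^5 + 270x^4 - 840x^3 + 1350x^2 - 1116x + 378
image of x^7: 7x^7 - 49x^6 + 441x^5 - 1715x^4 + 3675x^3 - 4557x^2 + 3087x - 889
the matrix is upper triangular; its diagonal is (0, 1, 2, 3, 4, 5, 6, 7)
for a triangular matrix the eigenvalues are the diagonal entries, with algebraic multiplicity their repetition count

λ = 0 (multiplicity 1), λ = 1 (multiplicity 1), λ = 2 (multiplicity 1), λ = 3 (multiplicity 1), λ = 4 (multiplicity 1), λ = 5 (multiplicity 1), λ = 6 (multiplicity 1), λ = 7 (multiplicity 1)


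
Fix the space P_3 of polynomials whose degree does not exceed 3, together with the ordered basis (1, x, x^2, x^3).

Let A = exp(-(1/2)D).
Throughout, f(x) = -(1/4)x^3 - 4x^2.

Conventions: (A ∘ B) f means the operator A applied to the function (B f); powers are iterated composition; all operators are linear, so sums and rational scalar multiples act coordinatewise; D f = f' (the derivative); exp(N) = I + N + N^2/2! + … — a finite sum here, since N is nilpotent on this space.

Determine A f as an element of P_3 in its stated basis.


the result is g(x) = -(1/4)x^3 - (29/8)x^2 + (61/16)x - 31/32

order-1 term: (3/8)x^2 + 4x
order-2 term: -(3/16)x - 1
order-3 term: 1/32
the series for exp(-(1/2)D) f terminates at order 3
exp(-(1/2)D) f = -(1/4)x^3 - (29/8)x^2 + (61/16)x - 31/32


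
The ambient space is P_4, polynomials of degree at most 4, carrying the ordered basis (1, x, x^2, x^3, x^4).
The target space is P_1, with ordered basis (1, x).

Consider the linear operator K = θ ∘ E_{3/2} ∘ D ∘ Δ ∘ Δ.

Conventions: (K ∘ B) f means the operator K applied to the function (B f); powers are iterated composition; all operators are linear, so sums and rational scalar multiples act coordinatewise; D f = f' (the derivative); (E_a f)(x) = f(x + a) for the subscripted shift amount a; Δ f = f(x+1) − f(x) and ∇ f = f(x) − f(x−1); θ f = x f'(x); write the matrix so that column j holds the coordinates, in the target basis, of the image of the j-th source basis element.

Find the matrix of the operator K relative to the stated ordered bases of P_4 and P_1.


the matrix is [[0, 0, 0, 0, 0]; [0, 0, 0, 0, 24]] (rows listed top to bottom)

image of 1: 0
image of x: 0
image of x^2: 0
image of x^3: 0
image of x^4: 24x
each image's coordinates form column j of the matrix


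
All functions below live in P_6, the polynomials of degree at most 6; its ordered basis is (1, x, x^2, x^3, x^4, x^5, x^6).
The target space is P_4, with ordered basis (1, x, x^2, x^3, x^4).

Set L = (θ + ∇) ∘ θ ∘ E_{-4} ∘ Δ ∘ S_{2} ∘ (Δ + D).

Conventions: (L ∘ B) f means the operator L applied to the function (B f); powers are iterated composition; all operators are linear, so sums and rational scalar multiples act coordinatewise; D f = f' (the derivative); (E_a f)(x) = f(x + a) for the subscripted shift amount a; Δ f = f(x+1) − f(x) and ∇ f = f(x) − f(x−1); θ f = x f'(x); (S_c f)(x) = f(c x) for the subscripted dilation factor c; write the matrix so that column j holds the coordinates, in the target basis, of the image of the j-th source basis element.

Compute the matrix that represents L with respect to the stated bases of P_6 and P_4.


the matrix is [[0, 0, 0, 48, -1680, 36960, -654120]; [0, 0, 0, 48, -528, -9600, 490200]; [0, 0, 0, 0, 768, -20160, 250560]; [0, 0, 0, 0, 0, 5760, -202560]; [0, 0, 0, 0, 0, 0, 30720]] (rows listed top to bottom)

image of 1: 0
image of x: 0
image of x^2: 0
image of x^3: 48x + 48
image of x^4: 768x^2 - 528x - 1680
image of x^5: 5760x^3 - 20160x^2 - 9600x + 36960
image of x^6: 30720x^4 - 202560x^3 + 250560x^2 + 490200x - 654120
each image's coordinates form column j of the matrix


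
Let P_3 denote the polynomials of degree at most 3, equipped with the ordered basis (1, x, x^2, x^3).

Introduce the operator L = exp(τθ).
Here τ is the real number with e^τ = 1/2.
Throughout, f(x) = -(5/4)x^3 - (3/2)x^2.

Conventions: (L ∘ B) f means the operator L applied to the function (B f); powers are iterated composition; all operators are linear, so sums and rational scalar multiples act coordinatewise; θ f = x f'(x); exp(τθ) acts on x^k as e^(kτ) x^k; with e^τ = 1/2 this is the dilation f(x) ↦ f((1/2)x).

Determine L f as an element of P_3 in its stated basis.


exp(τθ) x^k = e^(kτ) x^k; with e^τ = 1/2 this sends x^k to (1/2)^k x^k
x^2 ↦ 1/4 x^2
x^3 ↦ 1/8 x^3
applying this coordinatewise to f: exp(τθ) f = -(5/32)x^3 - (3/8)x^2

the image equals g(x) = -(5/32)x^3 - (3/8)x^2


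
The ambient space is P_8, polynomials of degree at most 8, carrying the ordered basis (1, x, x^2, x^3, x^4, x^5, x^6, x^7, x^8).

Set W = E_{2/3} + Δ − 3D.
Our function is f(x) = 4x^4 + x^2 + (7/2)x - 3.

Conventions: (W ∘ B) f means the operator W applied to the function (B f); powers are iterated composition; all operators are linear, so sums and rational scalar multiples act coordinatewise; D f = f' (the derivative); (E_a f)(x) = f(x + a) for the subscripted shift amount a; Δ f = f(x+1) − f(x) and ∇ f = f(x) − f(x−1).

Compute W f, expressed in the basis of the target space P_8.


E_{2/3} f = 4x^4 + (32/3)x^3 + (35/3)x^2 + (517/54)x + 46/81
Δ f = 16x^3 + 24x^2 + 18x + 17/2
D f = 16x^3 + 2x + 7/2
(-3D) f = -48x^3 - 6x - 21/2
(E_{2/3} + Δ − 3D) f = 4x^4 - (64/3)x^3 + (107/3)x^2 + (1165/54)x - 116/81

the image equals g(x) = 4x^4 - (64/3)x^3 + (107/3)x^2 + (1165/54)x - 116/81


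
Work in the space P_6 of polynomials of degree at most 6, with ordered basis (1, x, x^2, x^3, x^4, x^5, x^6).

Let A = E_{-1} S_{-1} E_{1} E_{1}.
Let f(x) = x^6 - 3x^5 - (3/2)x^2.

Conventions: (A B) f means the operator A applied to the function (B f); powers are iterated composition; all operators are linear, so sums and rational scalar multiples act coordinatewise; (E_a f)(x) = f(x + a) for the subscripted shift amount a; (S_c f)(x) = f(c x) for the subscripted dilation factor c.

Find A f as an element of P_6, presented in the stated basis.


E_{1} f = x^6 + 3x^5 - 10x^3 - (33/2)x^2 - 12x - 7/2
E_{1} E_{1} f = x^6 + 9x^5 + 30x^4 + 40x^3 - (3/2)x^2 - 54x - 38
S_{-1} (E_{1} E_{1}) f = x^6 - 9x^5 + 30x^4 - 40x^3 - (3/2)x^2 + 54x - 38
E_{-1} S_{-1} (E_{1} E_{1}) f = x^6 - 15x^5 + 90x^4 - 270x^3 + (807/2)x^2 - 234x - 27/2

the image equals g(x) = x^6 - 15x^5 + 90x^4 - 270x^3 + (807/2)x^2 - 234x - 27/2


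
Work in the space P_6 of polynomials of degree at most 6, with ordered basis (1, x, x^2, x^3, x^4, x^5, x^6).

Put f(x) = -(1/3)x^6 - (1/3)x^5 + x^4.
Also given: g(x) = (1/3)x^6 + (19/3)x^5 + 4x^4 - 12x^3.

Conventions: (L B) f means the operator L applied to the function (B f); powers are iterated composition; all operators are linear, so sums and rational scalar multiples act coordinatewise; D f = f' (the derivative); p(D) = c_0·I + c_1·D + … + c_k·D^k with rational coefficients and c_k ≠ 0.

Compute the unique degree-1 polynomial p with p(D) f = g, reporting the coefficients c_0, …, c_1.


D^0 f = -(1/3)x^6 - (1/3)x^5 + x^4
D^1 f = -2x^5 - (5/3)x^4 + 4x^3
matching coefficients of g against c_0 f + c_1 Df + … from the top degree down determines the c_i
solution: c_0 = -1, c_1 = -3

c_0 = -1, c_1 = -3


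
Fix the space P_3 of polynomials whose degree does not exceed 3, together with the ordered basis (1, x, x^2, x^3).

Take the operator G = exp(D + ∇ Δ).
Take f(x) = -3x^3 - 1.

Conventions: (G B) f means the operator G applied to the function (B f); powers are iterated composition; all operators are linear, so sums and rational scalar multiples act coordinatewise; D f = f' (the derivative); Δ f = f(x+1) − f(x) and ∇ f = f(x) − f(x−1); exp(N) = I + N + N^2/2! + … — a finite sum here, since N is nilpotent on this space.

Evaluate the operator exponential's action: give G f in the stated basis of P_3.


order-1 term: -9x^2 - 18x
order-2 term: -9x - 18
order-3 term: -3
the series for exp(D + ∇ Δ) f terminates at order 3
exp(D + ∇ Δ) f = -3x^3 - 9x^2 - 27x - 22

g(x) = -3x^3 - 9x^2 - 27x - 22


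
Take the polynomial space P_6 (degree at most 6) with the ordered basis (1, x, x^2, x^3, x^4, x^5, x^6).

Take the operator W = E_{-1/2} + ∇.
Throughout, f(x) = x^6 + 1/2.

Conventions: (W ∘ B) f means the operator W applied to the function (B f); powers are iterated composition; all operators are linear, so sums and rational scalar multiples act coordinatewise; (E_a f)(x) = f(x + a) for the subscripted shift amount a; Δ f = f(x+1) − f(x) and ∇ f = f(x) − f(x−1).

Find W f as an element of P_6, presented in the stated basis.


the image equals g(x) = x^6 + 3x^5 - (45/4)x^4 + (35/2)x^3 - (225/16)x^2 + (93/16)x - 31/64

E_{-1/2} f = x^6 - 3x^5 + (15/4)x^4 - (5/2)x^3 + (15/16)x^2 - (3/16)x + 33/64
∇ f = 6x^5 - 15x^4 + 20x^3 - 15x^2 + 6x - 1
(E_{-1/2} + ∇) f = x^6 + 3x^5 - (45/4)x^4 + (35/2)x^3 - (225/16)x^2 + (93/16)x - 31/64


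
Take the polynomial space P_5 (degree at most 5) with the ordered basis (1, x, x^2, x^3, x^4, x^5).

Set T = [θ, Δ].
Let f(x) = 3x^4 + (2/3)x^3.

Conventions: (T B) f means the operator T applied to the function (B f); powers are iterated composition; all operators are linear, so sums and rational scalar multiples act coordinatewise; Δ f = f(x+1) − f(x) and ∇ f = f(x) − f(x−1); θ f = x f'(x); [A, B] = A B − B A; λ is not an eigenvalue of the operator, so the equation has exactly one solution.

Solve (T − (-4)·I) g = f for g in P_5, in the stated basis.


the result is g(x) = (3/4)x^4 + (11/12)x^3 + (47/16)x^2 + (163/32)x + 535/128

write g with unknown coordinates in the stated basis and equate coefficients in (T − (-4)·I) g = f
solving from the highest basis element down gives g = (3/4)x^4 + (11/12)x^3 + (47/16)x^2 + (163/32)x + 535/128
check: T g = -3x^3 - (47/4)x^2 - (163/8)x - 535/32
so T g − (-4)·g = 3x^4 + (2/3)x^3 = f ✓


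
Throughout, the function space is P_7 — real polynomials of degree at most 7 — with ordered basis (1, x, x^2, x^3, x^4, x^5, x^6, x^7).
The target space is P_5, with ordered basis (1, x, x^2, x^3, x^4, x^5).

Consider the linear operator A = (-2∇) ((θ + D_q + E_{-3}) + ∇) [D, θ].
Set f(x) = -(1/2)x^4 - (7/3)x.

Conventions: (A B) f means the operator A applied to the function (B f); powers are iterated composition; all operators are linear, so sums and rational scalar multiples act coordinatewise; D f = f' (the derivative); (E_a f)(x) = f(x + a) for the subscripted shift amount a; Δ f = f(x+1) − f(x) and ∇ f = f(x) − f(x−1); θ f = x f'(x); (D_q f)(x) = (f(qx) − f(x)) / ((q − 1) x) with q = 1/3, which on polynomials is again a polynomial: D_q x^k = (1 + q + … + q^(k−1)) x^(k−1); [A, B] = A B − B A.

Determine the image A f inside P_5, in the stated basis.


θ f = -2x^4 - (7/3)x
D θ f = -8x^3 - 7/3
D f = -2x^3 - 7/3
θ D f = -6x^3
[D, θ] f = -2x^3 - 7/3
θ [D, θ] f = -6x^3
D_q [D, θ] f = -(26/9)x^2
E_{-3} [D, θ] f = -2x^3 + 18x^2 - 54x + 155/3
(θ + D_q + E_{-3}) [D, θ] f = -8x^3 + (136/9)x^2 - 54x + 155/3
∇ [D, θ] f = -6x^2 + 6x - 2
((θ + D_q + E_{-3}) + ∇) [D, θ] f = -8x^3 + (82/9)x^2 - 48x + 149/3
∇ ((θ + D_q + E_{-3}) + ∇) [D, θ] f = -24x^2 + (380/9)x - 586/9
(-2∇) ((θ + D_q + E_{-3}) + ∇) [D, θ] f = 48x^2 - (760/9)x + 1172/9

the result is g(x) = 48x^2 - (760/9)x + 1172/9


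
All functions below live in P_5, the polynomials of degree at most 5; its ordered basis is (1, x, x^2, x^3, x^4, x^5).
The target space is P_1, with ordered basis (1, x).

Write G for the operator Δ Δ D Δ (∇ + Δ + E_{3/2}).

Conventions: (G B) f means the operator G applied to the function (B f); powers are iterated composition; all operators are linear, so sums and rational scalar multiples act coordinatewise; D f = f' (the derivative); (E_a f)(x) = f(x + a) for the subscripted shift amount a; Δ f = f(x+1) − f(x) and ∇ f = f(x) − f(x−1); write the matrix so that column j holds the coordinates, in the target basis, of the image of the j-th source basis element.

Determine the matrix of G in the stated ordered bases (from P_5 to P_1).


the matrix is [[0, 0, 0, 0, 24, 600]; [0, 0, 0, 0, 0, 120]] (rows listed top to bottom)

image of 1: 0
image of x: 0
image of x^2: 0
image of x^3: 0
image of x^4: 24
image of x^5: 120x + 600
each image's coordinates form column j of the matrix


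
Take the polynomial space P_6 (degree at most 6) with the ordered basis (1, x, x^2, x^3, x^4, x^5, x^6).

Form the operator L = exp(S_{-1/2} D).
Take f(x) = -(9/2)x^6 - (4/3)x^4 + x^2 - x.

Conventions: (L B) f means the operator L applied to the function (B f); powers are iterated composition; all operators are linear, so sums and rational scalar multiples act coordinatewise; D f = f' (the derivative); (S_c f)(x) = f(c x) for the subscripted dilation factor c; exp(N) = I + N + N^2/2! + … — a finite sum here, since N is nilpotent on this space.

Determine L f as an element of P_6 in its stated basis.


order-1 term: (27/32)x^5 + (2/3)x^3 - x - 1
order-2 term: (135/1024)x^4 + (1/4)x^2 - 1/2
order-3 term: -(45/2048)x^3 - (1/12)x
order-4 term: -(135/32768)x^2 - 1/48
order-5 term: (27/32768)x
order-6 term: 9/65536
the series for exp(S_{-1/2} D) f terminates at order 6
exp(S_{-1/2} D) f = -(9/2)x^6 + (27/32)x^5 - (3691/3072)x^4 + (3961/6144)x^3 + (40825/32768)x^2 - (204719/98304)x - 298981/196608

the image equals g(x) = -(9/2)x^6 + (27/32)x^5 - (3691/3072)x^4 + (3961/6144)x^3 + (40825/32768)x^2 - (204719/98304)x - 298981/196608


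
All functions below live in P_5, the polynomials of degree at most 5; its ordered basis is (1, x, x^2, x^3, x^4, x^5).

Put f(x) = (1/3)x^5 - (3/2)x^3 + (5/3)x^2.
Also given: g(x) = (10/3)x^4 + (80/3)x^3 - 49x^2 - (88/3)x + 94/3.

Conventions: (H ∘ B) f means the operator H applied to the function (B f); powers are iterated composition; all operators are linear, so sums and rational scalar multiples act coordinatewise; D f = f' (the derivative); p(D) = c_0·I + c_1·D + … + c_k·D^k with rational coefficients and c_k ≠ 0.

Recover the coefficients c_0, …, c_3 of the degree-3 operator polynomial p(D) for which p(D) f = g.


p(D) = 2·D + 4·D^2 − 2·D^3, i.e. c_0 = 0, c_1 = 2, c_2 = 4, c_3 = -2

D^0 f = (1/3)x^5 - (3/2)x^3 + (5/3)x^2
D^1 f = (5/3)x^4 - (9/2)x^2 + (10/3)x
D^2 f = (20/3)x^3 - 9x + 10/3
D^3 f = 20x^2 - 9
matching coefficients of g against c_0 f + c_1 Df + … from the top degree down determines the c_i
solution: c_0 = 0, c_1 = 2, c_2 = 4, c_3 = -2


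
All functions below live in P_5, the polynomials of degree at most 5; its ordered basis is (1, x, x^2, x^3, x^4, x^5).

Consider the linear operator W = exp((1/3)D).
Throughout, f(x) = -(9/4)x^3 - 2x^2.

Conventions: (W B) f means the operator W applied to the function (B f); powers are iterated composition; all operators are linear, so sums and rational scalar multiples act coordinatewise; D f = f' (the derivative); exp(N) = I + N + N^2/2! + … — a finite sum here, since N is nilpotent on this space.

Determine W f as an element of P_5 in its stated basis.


the result is g(x) = -(9/4)x^3 - (17/4)x^2 - (25/12)x - 11/36

order-1 term: -(9/4)x^2 - (4/3)x
order-2 term: -(3/4)x - 2/9
order-3 term: -1/12
the series for exp((1/3)D) f terminates at order 3
exp((1/3)D) f = -(9/4)x^3 - (17/4)x^2 - (25/12)x - 11/36


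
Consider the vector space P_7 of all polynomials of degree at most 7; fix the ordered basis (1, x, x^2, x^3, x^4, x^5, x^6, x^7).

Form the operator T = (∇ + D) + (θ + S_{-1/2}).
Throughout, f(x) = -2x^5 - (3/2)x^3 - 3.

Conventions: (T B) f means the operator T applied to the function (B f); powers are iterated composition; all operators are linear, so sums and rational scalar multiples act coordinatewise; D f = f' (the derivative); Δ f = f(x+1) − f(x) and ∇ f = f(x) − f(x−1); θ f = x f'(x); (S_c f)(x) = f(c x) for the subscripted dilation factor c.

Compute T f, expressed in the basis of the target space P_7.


∇ f = -10x^4 + 20x^3 - (49/2)x^2 + (29/2)x - 7/2
D f = -10x^4 - (9/2)x^2
(∇ + D) f = -20x^4 + 20x^3 - 29x^2 + (29/2)x - 7/2
θ f = -10x^5 - (9/2)x^3
S_{-1/2} f = (1/16)x^5 + (3/16)x^3 - 3
(θ + S_{-1/2}) f = -(159/16)x^5 - (69/16)x^3 - 3
((∇ + D) + (θ + S_{-1/2})) f = -(159/16)x^5 - 20x^4 + (251/16)x^3 - 29x^2 + (29/2)x - 13/2

the result is g(x) = -(159/16)x^5 - 20x^4 + (251/16)x^3 - 29x^2 + (29/2)x - 13/2


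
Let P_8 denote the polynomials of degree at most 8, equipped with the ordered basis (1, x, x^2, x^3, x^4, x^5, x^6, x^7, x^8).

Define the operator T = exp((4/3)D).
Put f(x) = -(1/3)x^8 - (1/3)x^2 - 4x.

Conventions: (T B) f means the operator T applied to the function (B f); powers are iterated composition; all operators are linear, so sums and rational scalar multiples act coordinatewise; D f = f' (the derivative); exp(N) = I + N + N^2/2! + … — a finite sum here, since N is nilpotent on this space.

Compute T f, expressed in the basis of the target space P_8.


order-1 term: -(32/9)x^7 - (8/9)x - 16/3
order-2 term: -(448/27)x^6 - 16/27
order-3 term: -(3584/81)x^5
order-4 term: -(17920/243)x^4
order-5 term: -(57344/729)x^3
order-6 term: -(114688/2187)x^2
order-7 term: -(131072/6561)x
order-8 term: -65536/19683
the series for exp((4/3)D) f terminates at order 8
exp((4/3)D) f = -(1/3)x^8 - (32/9)x^7 - (448/27)x^6 - (3584/81)x^5 - (17920/243)x^4 - (57344/729)x^3 - (115417/2187)x^2 - (163148/6561)x - 182176/19683

the image equals g(x) = -(1/3)x^8 - (32/9)x^7 - (448/27)x^6 - (3584/81)x^5 - (17920/243)x^4 - (57344/729)x^3 - (115417/2187)x^2 - (163148/6561)x - 182176/19683


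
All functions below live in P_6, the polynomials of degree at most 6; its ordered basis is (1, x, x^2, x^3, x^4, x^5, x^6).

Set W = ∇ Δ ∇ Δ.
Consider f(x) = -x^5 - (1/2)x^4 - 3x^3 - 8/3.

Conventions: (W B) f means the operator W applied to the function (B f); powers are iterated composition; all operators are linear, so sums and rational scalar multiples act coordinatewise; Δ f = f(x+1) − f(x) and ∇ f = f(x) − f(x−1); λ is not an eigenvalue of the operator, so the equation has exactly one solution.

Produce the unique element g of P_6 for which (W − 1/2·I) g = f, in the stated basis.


g(x) = 2x^5 + x^4 + 6x^3 + 480x + 160/3

write g with unknown coordinates in the stated basis and equate coefficients in (W − 1/2·I) g = f
solving from the highest basis element down gives g = 2x^5 + x^4 + 6x^3 + 480x + 160/3
check: W g = 240x + 24
so W g − 1/2·g = -x^5 - (1/2)x^4 - 3x^3 - 8/3 = f ✓


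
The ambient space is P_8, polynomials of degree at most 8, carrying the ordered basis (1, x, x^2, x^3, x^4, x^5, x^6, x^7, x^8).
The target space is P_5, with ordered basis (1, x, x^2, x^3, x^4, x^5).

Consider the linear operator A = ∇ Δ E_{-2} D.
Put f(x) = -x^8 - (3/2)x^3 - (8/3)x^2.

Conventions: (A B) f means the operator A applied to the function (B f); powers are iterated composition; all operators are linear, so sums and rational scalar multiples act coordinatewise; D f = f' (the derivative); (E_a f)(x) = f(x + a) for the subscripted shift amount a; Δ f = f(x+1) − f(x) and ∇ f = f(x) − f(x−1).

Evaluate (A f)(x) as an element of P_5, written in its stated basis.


the result is g(x) = -336x^5 + 3360x^4 - 14000x^3 + 30240x^2 - 33712x + 15447

D f = -8x^7 - (9/2)x^2 - (16/3)x
E_{-2} D f = -8x^7 + 112x^6 - 672x^5 + 2240x^4 - 4480x^3 + (10743/2)x^2 - (10714/3)x + 3050/3
Δ E_{-2} D f = -56x^6 + 504x^5 - 1960x^4 + 4200x^3 - 5208x^2 + 3519x - 6047/6
∇ (Δ E_{-2} D) f = -336x^5 + 3360x^4 - 14000x^3 + 30240x^2 - 33712x + 15447


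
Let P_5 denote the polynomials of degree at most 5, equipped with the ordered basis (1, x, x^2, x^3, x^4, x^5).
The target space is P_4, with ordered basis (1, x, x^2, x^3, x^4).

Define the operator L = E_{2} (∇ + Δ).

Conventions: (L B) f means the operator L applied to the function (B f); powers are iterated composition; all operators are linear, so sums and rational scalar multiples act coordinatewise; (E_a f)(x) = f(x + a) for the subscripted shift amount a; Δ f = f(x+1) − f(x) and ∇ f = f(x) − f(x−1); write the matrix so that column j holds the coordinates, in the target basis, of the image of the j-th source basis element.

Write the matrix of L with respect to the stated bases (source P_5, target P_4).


the matrix is [[0, 2, 8, 26, 80, 242]; [0, 0, 4, 24, 104, 400]; [0, 0, 0, 6, 48, 260]; [0, 0, 0, 0, 8, 80]; [0, 0, 0, 0, 0, 10]] (rows listed top to bottom)

image of 1: 0
image of x: 2
image of x^2: 4x + 8
image of x^3: 6x^2 + 24x + 26
image of x^4: 8x^3 + 48x^2 + 104x + 80
image of x^5: 10x^4 + 80x^3 + 260x^2 + 400x + 242
each image's coordinates form column j of the matrix


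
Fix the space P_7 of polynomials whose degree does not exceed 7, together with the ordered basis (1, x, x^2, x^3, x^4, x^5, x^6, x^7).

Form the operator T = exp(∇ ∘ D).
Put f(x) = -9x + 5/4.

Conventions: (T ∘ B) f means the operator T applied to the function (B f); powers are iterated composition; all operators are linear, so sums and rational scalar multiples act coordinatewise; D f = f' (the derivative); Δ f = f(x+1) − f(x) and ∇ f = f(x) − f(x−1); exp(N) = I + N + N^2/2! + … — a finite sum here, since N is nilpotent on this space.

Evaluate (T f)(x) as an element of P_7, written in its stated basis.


the result is g(x) = -9x + 5/4

the series for exp(∇ ∘ D) f terminates at order 0
exp(∇ ∘ D) f = -9x + 5/4


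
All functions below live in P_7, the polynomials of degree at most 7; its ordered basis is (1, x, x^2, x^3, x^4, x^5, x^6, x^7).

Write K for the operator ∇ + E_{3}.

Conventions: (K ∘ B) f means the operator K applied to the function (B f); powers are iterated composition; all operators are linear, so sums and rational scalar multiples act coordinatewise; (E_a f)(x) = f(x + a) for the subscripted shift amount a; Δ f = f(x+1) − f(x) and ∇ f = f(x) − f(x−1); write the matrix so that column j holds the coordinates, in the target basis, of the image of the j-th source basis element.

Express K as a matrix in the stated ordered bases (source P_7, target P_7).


the matrix is [[1, 4, 8, 28, 80, 244, 728, 2188]; [0, 1, 8, 24, 112, 400, 1464, 5096]; [0, 0, 1, 12, 48, 280, 1200, 5124]; [0, 0, 0, 1, 16, 80, 560, 2800]; [0, 0, 0, 0, 1, 20, 120, 980]; [0, 0, 0, 0, 0, 1, 24, 168]; [0, 0, 0, 0, 0, 0, 1, 28]; [0, 0, 0, 0, 0, 0, 0, 1]] (rows listed top to bottom)

image of 1: 1
image of x: x + 4
image of x^2: x^2 + 8x + 8
image of x^3: x^3 + 12x^2 + 24x + 28
image of x^4: x^4 + 16x^3 + 48x^2 + 112x + 80
image of x^5: x^5 + 20x^4 + 80x^3 + 280x^2 + 400x + 244
image of x^6: x^6 + 24x^5 + 120x^4 + 560x^3 + 1200x^2 + 1464x + 728
image of x^7: x^7 + 28x^6 + 168x^5 + 980x^4 + 2800x^3 + 5124x^2 + 5096x + 2188
each image's coordinates form column j of the matrix


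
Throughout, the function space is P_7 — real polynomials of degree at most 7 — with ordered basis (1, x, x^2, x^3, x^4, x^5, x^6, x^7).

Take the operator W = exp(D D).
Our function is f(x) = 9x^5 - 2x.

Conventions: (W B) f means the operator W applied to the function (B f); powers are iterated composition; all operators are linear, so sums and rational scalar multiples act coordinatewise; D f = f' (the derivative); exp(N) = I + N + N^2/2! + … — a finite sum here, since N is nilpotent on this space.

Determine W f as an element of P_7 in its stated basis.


order-1 term: 180x^3
order-2 term: 540x
the series for exp(D D) f terminates at order 2
exp(D D) f = 9x^5 + 180x^3 + 538x

the result is g(x) = 9x^5 + 180x^3 + 538x


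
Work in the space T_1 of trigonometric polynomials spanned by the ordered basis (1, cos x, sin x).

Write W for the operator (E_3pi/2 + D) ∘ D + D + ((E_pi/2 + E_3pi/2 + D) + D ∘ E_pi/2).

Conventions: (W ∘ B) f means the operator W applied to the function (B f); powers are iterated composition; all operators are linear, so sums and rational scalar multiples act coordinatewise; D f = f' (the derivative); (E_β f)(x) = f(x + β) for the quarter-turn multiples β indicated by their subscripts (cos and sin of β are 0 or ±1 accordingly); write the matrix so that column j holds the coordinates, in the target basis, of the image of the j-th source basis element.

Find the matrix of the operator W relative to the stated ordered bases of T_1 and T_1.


the matrix is [[2, 0, 0]; [0, -1, 2]; [0, -2, -1]] (rows listed top to bottom)

image of 1: 2
image of cos x: -cos x - 2sin x
image of sin x: 2cos x - sin x
each image's coordinates form column j of the matrix


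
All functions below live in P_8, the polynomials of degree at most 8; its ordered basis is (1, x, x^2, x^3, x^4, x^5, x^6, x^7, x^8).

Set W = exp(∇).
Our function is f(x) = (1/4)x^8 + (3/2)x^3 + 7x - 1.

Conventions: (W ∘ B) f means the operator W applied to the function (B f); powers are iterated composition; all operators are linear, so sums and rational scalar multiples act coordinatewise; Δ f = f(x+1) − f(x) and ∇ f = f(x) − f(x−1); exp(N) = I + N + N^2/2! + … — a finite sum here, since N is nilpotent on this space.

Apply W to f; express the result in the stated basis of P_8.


order-1 term: 2x^7 - 7x^6 + 14x^5 - (35/2)x^4 + 14x^3 - (5/2)x^2 - (5/2)x + 33/4
order-2 term: 7x^6 - 42x^5 + (245/2)x^4 - 210x^3 + 217x^2 - (243/2)x + 109/4
order-3 term: 14x^5 - 105x^4 + 350x^3 - 630x^2 + 602x - 240
order-4 term: (35/2)x^4 - 140x^3 + 455x^2 - 700x + 1701/4
order-5 term: 14x^3 - 105x^2 + 280x - 525/2
order-6 term: 7x^2 - 42x + 133/2
order-7 term: 2x - 7
order-8 term: 1/4
the series for exp(∇) f terminates at order 8
exp(∇) f = (1/4)x^8 + 2x^7 - 14x^5 + (35/2)x^4 + (59/2)x^3 - (117/2)x^2 + 25x + 17

the image equals g(x) = (1/4)x^8 + 2x^7 - 14x^5 + (35/2)x^4 + (59/2)x^3 - (117/2)x^2 + 25x + 17


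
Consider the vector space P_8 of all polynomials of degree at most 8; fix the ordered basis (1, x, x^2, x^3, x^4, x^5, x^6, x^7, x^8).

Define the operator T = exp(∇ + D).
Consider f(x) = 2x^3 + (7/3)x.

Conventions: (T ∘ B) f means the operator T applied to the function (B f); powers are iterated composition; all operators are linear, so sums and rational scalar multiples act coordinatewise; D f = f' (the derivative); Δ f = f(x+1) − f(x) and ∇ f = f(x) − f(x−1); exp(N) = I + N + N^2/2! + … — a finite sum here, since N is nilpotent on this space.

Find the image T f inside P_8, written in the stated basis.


g(x) = 2x^3 + 12x^2 + (61/3)x + 32/3

order-1 term: 12x^2 - 6x + 20/3
order-2 term: 24x - 12
order-3 term: 16
the series for exp(∇ + D) f terminates at order 3
exp(∇ + D) f = 2x^3 + 12x^2 + (61/3)x + 32/3


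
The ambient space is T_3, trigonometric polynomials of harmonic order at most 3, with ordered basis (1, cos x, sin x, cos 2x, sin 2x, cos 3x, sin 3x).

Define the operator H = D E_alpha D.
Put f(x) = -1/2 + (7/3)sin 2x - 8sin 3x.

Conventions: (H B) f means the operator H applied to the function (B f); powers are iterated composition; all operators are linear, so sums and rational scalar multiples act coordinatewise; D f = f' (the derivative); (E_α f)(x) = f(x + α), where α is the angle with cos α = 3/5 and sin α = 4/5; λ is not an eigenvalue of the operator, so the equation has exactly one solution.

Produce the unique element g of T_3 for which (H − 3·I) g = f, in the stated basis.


the image equals g(x) = 1/6 + (224/457)cos 2x - (329/1371)sin 2x - (88/137)cos 3x - (452/411)sin 3x

write g with unknown coordinates in the stated basis and equate coefficients in (H − 3·I) g = f
solving from the highest basis element down gives g = 1/6 + (224/457)cos 2x - (329/1371)sin 2x - (88/137)cos 3x - (452/411)sin 3x
check: H g = (672/457)cos 2x + (2212/1371)sin 2x - (264/137)cos 3x - (1548/137)sin 3x
so H g − 3·g = -1/2 + (7/3)sin 2x - 8sin 3x = f ✓


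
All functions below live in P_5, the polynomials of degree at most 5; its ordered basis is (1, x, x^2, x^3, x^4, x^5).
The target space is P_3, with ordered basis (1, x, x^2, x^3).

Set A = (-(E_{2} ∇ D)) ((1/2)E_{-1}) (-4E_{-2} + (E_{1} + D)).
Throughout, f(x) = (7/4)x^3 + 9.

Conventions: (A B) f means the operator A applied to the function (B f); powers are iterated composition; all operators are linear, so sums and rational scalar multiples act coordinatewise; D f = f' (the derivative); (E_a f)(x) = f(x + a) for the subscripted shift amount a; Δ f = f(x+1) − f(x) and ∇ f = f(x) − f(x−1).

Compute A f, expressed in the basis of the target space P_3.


the result is g(x) = (63/4)x - 357/8

E_{-2} f = (7/4)x^3 - (21/2)x^2 + 21x - 5
(-4E_{-2}) f = -7x^3 + 42x^2 - 84x + 20
E_{1} f = (7/4)x^3 + (21/4)x^2 + (21/4)x + 43/4
D f = (21/4)x^2
(E_{1} + D) f = (7/4)x^3 + (21/2)x^2 + (21/4)x + 43/4
(-4E_{-2} + (E_{1} + D)) f = -(21/4)x^3 + (105/2)x^2 - (315/4)x + 123/4
E_{-1} (-4E_{-2} + (E_{1} + D)) f = -(21/4)x^3 + (273/4)x^2 - (399/2)x + 669/4
((1/2)E_{-1}) (-4E_{-2} + (E_{1} + D)) f = -(21/8)x^3 + (273/8)x^2 - (399/4)x + 669/8
D ((1/2)E_{-1}) (-4E_{-2} + (E_{1} + D)) f = -(63/8)x^2 + (273/4)x - 399/4
∇ D ((1/2)E_{-1}) (-4E_{-2} + (E_{1} + D)) f = -(63/4)x + 609/8
E_{2} ∇ D ((1/2)E_{-1}) (-4E_{-2} + (E_{1} + D)) f = -(63/4)x + 357/8
(-(E_{2} ∇ D)) ((1/2)E_{-1}) (-4E_{-2} + (E_{1} + D)) f = (63/4)x - 357/8


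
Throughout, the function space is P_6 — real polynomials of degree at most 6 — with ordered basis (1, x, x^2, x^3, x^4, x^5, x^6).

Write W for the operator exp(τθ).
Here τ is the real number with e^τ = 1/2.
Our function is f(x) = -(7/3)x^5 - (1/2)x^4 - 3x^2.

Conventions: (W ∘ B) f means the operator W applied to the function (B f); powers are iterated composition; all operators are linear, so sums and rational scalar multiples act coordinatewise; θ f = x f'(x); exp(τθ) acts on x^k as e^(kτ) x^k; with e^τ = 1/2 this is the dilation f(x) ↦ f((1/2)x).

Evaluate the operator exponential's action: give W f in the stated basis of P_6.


the image equals g(x) = -(7/96)x^5 - (1/32)x^4 - (3/4)x^2

exp(τθ) x^k = e^(kτ) x^k; with e^τ = 1/2 this sends x^k to (1/2)^k x^k
x^2 ↦ 1/4 x^2
x^4 ↦ 1/16 x^4
x^5 ↦ 1/32 x^5
applying this coordinatewise to f: exp(τθ) f = -(7/96)x^5 - (1/32)x^4 - (3/4)x^2


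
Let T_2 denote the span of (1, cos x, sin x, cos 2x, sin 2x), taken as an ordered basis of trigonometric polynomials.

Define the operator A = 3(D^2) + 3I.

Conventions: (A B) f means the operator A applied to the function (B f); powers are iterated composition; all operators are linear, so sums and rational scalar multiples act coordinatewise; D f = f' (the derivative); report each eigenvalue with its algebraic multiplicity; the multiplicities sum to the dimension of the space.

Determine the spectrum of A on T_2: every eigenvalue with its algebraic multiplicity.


image of 1: 3
image of cos x: 0
image of sin x: 0
image of cos 2x: -9cos 2x
image of sin 2x: -9sin 2x
the matrix is diagonal; its diagonal is (3, 0, 0, -9, -9)
for a triangular matrix the eigenvalues are the diagonal entries, with algebraic multiplicity their repetition count

λ = -9 (multiplicity 2), λ = 0 (multiplicity 2), λ = 3 (multiplicity 1)


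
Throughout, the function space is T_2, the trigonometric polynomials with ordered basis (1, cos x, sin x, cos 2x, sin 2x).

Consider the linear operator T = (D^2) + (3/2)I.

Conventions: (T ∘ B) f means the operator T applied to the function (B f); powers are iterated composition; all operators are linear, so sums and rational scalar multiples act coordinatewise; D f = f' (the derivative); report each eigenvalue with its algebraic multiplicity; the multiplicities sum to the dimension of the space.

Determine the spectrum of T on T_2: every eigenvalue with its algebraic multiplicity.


λ = -5/2 (multiplicity 2), λ = 1/2 (multiplicity 2), λ = 3/2 (multiplicity 1)

image of 1: 3/2
image of cos x: (1/2)cos x
image of sin x: (1/2)sin x
image of cos 2x: -(5/2)cos 2x
image of sin 2x: -(5/2)sin 2x
the matrix is diagonal; its diagonal is (3/2, 1/2, 1/2, -5/2, -5/2)
for a triangular matrix the eigenvalues are the diagonal entries, with algebraic multiplicity their repetition count


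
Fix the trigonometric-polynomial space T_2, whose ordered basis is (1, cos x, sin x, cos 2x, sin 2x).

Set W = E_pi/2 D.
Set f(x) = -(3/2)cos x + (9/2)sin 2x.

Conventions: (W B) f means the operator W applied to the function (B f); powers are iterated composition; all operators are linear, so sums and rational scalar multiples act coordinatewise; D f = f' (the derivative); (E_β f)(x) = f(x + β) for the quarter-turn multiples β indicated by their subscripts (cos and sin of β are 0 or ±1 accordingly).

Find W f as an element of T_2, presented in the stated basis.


the image equals g(x) = (3/2)cos x - 9cos 2x

D f = (3/2)sin x + 9cos 2x
E_pi/2 D f = (3/2)cos x - 9cos 2x


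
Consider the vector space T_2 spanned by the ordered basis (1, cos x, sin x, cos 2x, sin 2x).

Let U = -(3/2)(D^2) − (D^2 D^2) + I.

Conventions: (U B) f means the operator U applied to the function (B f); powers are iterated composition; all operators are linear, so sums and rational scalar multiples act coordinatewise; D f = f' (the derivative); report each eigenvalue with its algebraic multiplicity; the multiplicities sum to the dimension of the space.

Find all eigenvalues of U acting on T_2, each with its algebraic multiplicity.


image of 1: 1
image of cos x: (3/2)cos x
image of sin x: (3/2)sin x
image of cos 2x: -9cos 2x
image of sin 2x: -9sin 2x
the matrix is diagonal; its diagonal is (1, 3/2, 3/2, -9, -9)
for a triangular matrix the eigenvalues are the diagonal entries, with algebraic multiplicity their repetition count

λ = -9 (multiplicity 2), λ = 1 (multiplicity 1), λ = 3/2 (multiplicity 2)


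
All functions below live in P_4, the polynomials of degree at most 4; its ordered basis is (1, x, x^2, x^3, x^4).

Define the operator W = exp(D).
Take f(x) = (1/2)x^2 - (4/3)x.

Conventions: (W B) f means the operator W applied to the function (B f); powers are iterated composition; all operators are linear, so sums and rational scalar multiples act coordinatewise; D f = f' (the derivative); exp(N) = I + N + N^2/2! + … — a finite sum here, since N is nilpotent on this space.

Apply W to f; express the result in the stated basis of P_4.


order-1 term: x - 4/3
order-2 term: 1/2
the series for exp(D) f terminates at order 2
exp(D) f = (1/2)x^2 - (1/3)x - 5/6

the result is g(x) = (1/2)x^2 - (1/3)x - 5/6


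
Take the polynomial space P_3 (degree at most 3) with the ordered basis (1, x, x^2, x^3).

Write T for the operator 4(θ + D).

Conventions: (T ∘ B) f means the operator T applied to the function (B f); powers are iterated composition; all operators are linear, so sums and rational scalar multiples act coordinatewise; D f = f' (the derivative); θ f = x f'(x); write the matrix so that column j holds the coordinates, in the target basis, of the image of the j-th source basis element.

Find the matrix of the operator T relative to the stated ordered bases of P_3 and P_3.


image of 1: 0
image of x: 4x + 4
image of x^2: 8x^2 + 8x
image of x^3: 12x^3 + 12x^2
each image's coordinates form column j of the matrix

the matrix is [[0, 4, 0, 0]; [0, 4, 8, 0]; [0, 0, 8, 12]; [0, 0, 0, 12]] (rows listed top to bottom)


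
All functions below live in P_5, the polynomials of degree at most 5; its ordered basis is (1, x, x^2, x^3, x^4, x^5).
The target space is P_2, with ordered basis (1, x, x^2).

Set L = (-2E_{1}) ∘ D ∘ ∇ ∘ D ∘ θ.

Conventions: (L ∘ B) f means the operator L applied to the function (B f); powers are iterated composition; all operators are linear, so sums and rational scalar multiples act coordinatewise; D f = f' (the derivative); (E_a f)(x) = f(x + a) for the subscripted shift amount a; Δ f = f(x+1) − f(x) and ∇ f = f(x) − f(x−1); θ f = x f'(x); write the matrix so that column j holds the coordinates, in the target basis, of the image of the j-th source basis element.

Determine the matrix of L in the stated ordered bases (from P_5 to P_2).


image of 1: 0
image of x: 0
image of x^2: 0
image of x^3: -36
image of x^4: -192x - 96
image of x^5: -600x^2 - 600x - 200
each image's coordinates form column j of the matrix

the matrix is [[0, 0, 0, -36, -96, -200]; [0, 0, 0, 0, -192, -600]; [0, 0, 0, 0, 0, -600]] (rows listed top to bottom)
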